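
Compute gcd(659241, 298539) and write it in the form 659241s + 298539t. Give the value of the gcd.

9

Euclidean algorithm:
659241 = 2*298539 + 62163
298539 = 4*62163 + 49887
62163 = 1*49887 + 12276
49887 = 4*12276 + 783
12276 = 15*783 + 531
783 = 1*531 + 252
531 = 2*252 + 27
252 = 9*27 + 9
27 = 3*9 + 0
gcd(659241, 298539) = 9.
Working backward:
9 = 252 − 9·27
9 = −9·531 + 19·252
9 = 19·783 − 28·531
9 = −28·12276 + 439·783
9 = 439·49887 − 1784·12276
9 = −1784·62163 + 2223·49887
9 = 2223·298539 − 10676·62163
9 = −10676·659241 + 23575·298539
So 9 = (-10676)·659241 + (23575)·298539.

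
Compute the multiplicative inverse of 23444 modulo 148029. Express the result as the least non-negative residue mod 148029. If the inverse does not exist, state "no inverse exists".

126302

Extended Euclidean algorithm:
148029 = 6·23444 + 7365
23444 = 3·7365 + 1349
7365 = 5·1349 + 620
1349 = 2·620 + 109
620 = 5·109 + 75
109 = 1·75 + 34
75 = 2·34 + 7
34 = 4·7 + 6
7 = 1·6 + 1
6 = 6·1 + 0
gcd = 1, so the inverse exists. Back-substitute:
1 = 7 − 6
1 = −34 + 5·7
1 = 5·75 − 11·34
1 = −11·109 + 16·75
1 = 16·620 − 91·109
1 = −91·1349 + 198·620
1 = 198·7365 − 1081·1349
1 = −1081·23444 + 3441·7365
1 = 3441·148029 − 21727·23444
So 23444·(-21727) ≡ 1 (mod 148029), and -21727 ≡ 126302 (mod 148029).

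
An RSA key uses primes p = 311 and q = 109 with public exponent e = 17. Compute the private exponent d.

23633

φ(n) = (p−1)(q−1) = 310·108 = 33480.
Need d with 17·d ≡ 1 (mod 33480). Apply the extended Euclidean algorithm:
33480 = 1969·17 + 7
17 = 2·7 + 3
7 = 2·3 + 1
3 = 3·1 + 0
Back-substitute:
1 = 7 − 2·3
1 = −2·17 + 5·7
1 = 5·33480 − 9847·17
So 17·(-9847) ≡ 1 (mod 33480), hence d ≡ -9847 ≡ 23633 (mod 33480).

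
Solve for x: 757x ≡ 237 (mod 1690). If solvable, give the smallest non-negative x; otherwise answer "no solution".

391

First find gcd(757, 1690):
1690 = 2×757 + 176
757 = 4×176 + 53
176 = 3×53 + 17
53 = 3×17 + 2
17 = 8×2 + 1
2 = 2×1 + 0
gcd = 1, so a unique solution mod 1690 exists.
Back-substitute for the Bézout coefficients:
1 = 17 − 8·2
1 = −8·53 + 25·17
1 = 25·176 − 83·53
1 = −83·757 + 357·176
1 = 357·1690 − 797·757
So 757·(-797) ≡ 1 (mod 1690), giving 757⁻¹ ≡ 893.
x ≡ 757⁻¹·237 ≡ 893·237 ≡ 391 (mod 1690).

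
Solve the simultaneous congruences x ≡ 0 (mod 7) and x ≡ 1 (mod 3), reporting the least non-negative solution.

Write x = 0 + 7·k. Then 7·k ≡ 1 − 0 ≡ 1 (mod 3).
Need 7⁻¹ mod 3. Extended Euclid on (3, 1):
3 = 3*1 + 0
7⁻¹ ≡ 1 (mod 3), so k ≡ 1·1 ≡ 1 (mod 3).
x = 0 + 7·1 = 7.

7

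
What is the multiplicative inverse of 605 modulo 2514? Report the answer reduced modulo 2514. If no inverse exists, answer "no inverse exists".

Run Euclid on (2514, 605):
2514 = 4·605 + 94
605 = 6·94 + 41
94 = 2·41 + 12
41 = 3·12 + 5
12 = 2·5 + 2
5 = 2·2 + 1
2 = 2·1 + 0
Since gcd(605, 2514) = 1, back-substitute to write 1 as a combination:
1 = 5 − 2·2
1 = −2·12 + 5·5
1 = 5·41 − 17·12
1 = −17·94 + 39·41
1 = 39·605 − 251·94
1 = −251·2514 + 1043·605
So 605·1043 ≡ 1 (mod 2514).

1043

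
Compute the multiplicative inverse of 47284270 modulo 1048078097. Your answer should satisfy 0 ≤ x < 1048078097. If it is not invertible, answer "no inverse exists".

no inverse exists

Euclidean algorithm on 1048078097, 47284270:
1048078097 = 22·47284270 + 7824157
47284270 = 6·7824157 + 339328
7824157 = 23·339328 + 19613
339328 = 17·19613 + 5907
19613 = 3·5907 + 1892
5907 = 3·1892 + 231
1892 = 8·231 + 44
231 = 5·44 + 11
44 = 4·11 + 0
Since gcd = 11 > 1, 47284270 is not a unit mod 1048078097.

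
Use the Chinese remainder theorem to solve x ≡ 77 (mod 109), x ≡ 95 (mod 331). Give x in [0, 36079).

16645

Write x = 77 + 109·k. Then 109·k ≡ 95 − 77 ≡ 18 (mod 331).
Need 109⁻¹ mod 331. Extended Euclid on (331, 109):
331 = 3×109 + 4
109 = 27×4 + 1
4 = 4×1 + 0
Back-substitute:
1 = 109 − 27·4
1 = −27·331 + 82·109
109⁻¹ ≡ 82 (mod 331), so k ≡ 82·18 ≡ 152 (mod 331).
x = 77 + 109·152 = 16645.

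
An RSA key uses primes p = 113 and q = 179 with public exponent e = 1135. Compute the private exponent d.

11663

φ(n) = (p−1)(q−1) = 112·178 = 19936.
Need d with 1135·d ≡ 1 (mod 19936). Apply the extended Euclidean algorithm:
19936 = 17*1135 + 641
1135 = 1*641 + 494
641 = 1*494 + 147
494 = 3*147 + 53
147 = 2*53 + 41
53 = 1*41 + 12
41 = 3*12 + 5
12 = 2*5 + 2
5 = 2*2 + 1
2 = 2*1 + 0
Back-substitute:
1 = 5 − 2·2
1 = −2·12 + 5·5
1 = 5·41 − 17·12
1 = −17·53 + 22·41
1 = 22·147 − 61·53
1 = −61·494 + 205·147
1 = 205·641 − 266·494
1 = −266·1135 + 471·641
1 = 471·19936 − 8273·1135
So 1135·(-8273) ≡ 1 (mod 19936), hence d ≡ -8273 ≡ 11663 (mod 19936).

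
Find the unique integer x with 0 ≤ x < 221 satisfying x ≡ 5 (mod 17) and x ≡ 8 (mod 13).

73

Write x = 5 + 17·k. Then 17·k ≡ 8 − 5 ≡ 3 (mod 13).
Need 17⁻¹ mod 13. Extended Euclid on (13, 4):
13 = 3*4 + 1
4 = 4*1 + 0
Back-substitute:
1 = 13 − 3·4
17⁻¹ ≡ 10 (mod 13), so k ≡ 10·3 ≡ 4 (mod 13).
x = 5 + 17·4 = 73.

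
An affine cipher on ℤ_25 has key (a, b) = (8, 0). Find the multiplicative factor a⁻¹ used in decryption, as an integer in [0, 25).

Run Euclid on (25, 8):
25 = 3×8 + 1
8 = 8×1 + 0
The gcd is 1. Working backward:
1 = 25 − 3·8
Thus 8·(-3) ≡ 1 (mod 25); reducing, -3 mod 25 = 22.

22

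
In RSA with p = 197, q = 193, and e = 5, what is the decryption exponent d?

15053

φ(n) = (p−1)(q−1) = 196·192 = 37632.
Need d with 5·d ≡ 1 (mod 37632). Apply the extended Euclidean algorithm:
37632 = 7526*5 + 2
5 = 2*2 + 1
2 = 2*1 + 0
Back-substitute:
1 = 5 − 2·2
1 = −2·37632 + 15053·5
So 5·15053 ≡ 1 (mod 37632), hence d = 15053.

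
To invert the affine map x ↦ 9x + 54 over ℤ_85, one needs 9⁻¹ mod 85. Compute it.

gcd(85, 9) by repeated division:
85 = 9×9 + 4
9 = 2×4 + 1
4 = 4×1 + 0
gcd = 1, so the inverse exists. Back-substitute:
1 = 9 − 2·4
1 = −2·85 + 19·9
So 9·19 ≡ 1 (mod 85).

19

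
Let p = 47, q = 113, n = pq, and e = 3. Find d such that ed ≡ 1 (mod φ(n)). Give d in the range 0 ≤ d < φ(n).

φ(n) = (p−1)(q−1) = 46·112 = 5152.
Need d with 3·d ≡ 1 (mod 5152). Apply the extended Euclidean algorithm:
5152 = 1717*3 + 1
3 = 3*1 + 0
Back-substitute:
1 = 5152 − 1717·3
So 3·(-1717) ≡ 1 (mod 5152), hence d ≡ -1717 ≡ 3435 (mod 5152).

3435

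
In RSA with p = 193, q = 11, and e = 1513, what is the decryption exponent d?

217

φ(n) = (p−1)(q−1) = 192·10 = 1920.
Need d with 1513·d ≡ 1 (mod 1920). Apply the extended Euclidean algorithm:
1920 = 1*1513 + 407
1513 = 3*407 + 292
407 = 1*292 + 115
292 = 2*115 + 62
115 = 1*62 + 53
62 = 1*53 + 9
53 = 5*9 + 8
9 = 1*8 + 1
8 = 8*1 + 0
Back-substitute:
1 = 9 − 8
1 = −53 + 6·9
1 = 6·62 − 7·53
1 = −7·115 + 13·62
1 = 13·292 − 33·115
1 = −33·407 + 46·292
1 = 46·1513 − 171·407
1 = −171·1920 + 217·1513
So 1513·217 ≡ 1 (mod 1920), hence d = 217.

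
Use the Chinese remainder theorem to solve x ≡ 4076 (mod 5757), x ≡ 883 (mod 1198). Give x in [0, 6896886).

Write x = 4076 + 5757·k. Then 5757·k ≡ 883 − 4076 ≡ 401 (mod 1198).
Need 5757⁻¹ mod 1198. Extended Euclid on (1198, 965):
1198 = 1*965 + 233
965 = 4*233 + 33
233 = 7*33 + 2
33 = 16*2 + 1
2 = 2*1 + 0
Back-substitute:
1 = 33 − 16·2
1 = −16·233 + 113·33
1 = 113·965 − 468·233
1 = −468·1198 + 581·965
5757⁻¹ ≡ 581 (mod 1198), so k ≡ 581·401 ≡ 569 (mod 1198).
x = 4076 + 5757·569 = 3279809.

3279809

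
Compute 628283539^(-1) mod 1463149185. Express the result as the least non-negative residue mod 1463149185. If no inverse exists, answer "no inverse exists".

Extended Euclidean algorithm:
1463149185 = 2·628283539 + 206582107
628283539 = 3·206582107 + 8537218
206582107 = 24·8537218 + 1688875
8537218 = 5·1688875 + 92843
1688875 = 18·92843 + 17701
92843 = 5·17701 + 4338
17701 = 4·4338 + 349
4338 = 12·349 + 150
349 = 2·150 + 49
150 = 3·49 + 3
49 = 16·3 + 1
3 = 3·1 + 0
The gcd is 1. Working backward:
1 = 49 − 16·3
1 = −16·150 + 49·49
1 = 49·349 − 114·150
1 = −114·4338 + 1417·349
1 = 1417·17701 − 5782·4338
1 = −5782·92843 + 30327·17701
1 = 30327·1688875 − 551668·92843
1 = −551668·8537218 + 2788667·1688875
1 = 2788667·206582107 − 67479676·8537218
1 = −67479676·628283539 + 205227695·206582107
1 = 205227695·1463149185 − 477935066·628283539
Thus 628283539·(-477935066) ≡ 1 (mod 1463149185); reducing, -477935066 mod 1463149185 = 985214119.

985214119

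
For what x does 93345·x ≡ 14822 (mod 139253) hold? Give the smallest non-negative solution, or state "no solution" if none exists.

89100

First find gcd(93345, 139253):
139253 = 1·93345 + 45908
93345 = 2·45908 + 1529
45908 = 30·1529 + 38
1529 = 40·38 + 9
38 = 4·9 + 2
9 = 4·2 + 1
2 = 2·1 + 0
gcd = 1, so a unique solution mod 139253 exists.
Back-substitute for the Bézout coefficients:
1 = 9 − 4·2
1 = −4·38 + 17·9
1 = 17·1529 − 684·38
1 = −684·45908 + 20537·1529
1 = 20537·93345 − 41758·45908
1 = −41758·139253 + 62295·93345
So 93345·(62295) ≡ 1 (mod 139253), giving 93345⁻¹ ≡ 62295.
x ≡ 93345⁻¹·14822 ≡ 62295·14822 ≡ 89100 (mod 139253).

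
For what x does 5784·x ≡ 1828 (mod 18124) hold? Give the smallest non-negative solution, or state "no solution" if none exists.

First find gcd(5784, 18124):
18124 = 3×5784 + 772
5784 = 7×772 + 380
772 = 2×380 + 12
380 = 31×12 + 8
12 = 1×8 + 4
8 = 2×4 + 0
gcd = 4 and 4 | 1828, so solutions exist. Divide through by 4: 1446x ≡ 457 (mod 4531).
Now find 1446⁻¹ mod 4531:
4531 = 3·1446 + 193
1446 = 7·193 + 95
193 = 2·95 + 3
95 = 31·3 + 2
3 = 1·2 + 1
2 = 2·1 + 0
Back-substitute:
1 = 3 − 2
1 = −95 + 32·3
1 = 32·193 − 65·95
1 = −65·1446 + 487·193
1 = 487·4531 − 1526·1446
So 1446·(-1526) ≡ 1 (mod 4531), i.e. 1446⁻¹ ≡ 3005.
Then x ≡ 3005·457 ≡ 392 (mod 4531); the smallest non-negative solution is x = 392.

392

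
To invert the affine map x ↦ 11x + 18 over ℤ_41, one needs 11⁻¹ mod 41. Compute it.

Run Euclid on (41, 11):
41 = 3*11 + 8
11 = 1*8 + 3
8 = 2*3 + 2
3 = 1*2 + 1
2 = 2*1 + 0
Since gcd(11, 41) = 1, back-substitute to write 1 as a combination:
1 = 3 − 2
1 = −8 + 3·3
1 = 3·11 − 4·8
1 = −4·41 + 15·11
So 11·15 ≡ 1 (mod 41).

15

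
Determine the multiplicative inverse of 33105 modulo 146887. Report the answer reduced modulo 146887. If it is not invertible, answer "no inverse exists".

71489

gcd(146887, 33105) by repeated division:
146887 = 4·33105 + 14467
33105 = 2·14467 + 4171
14467 = 3·4171 + 1954
4171 = 2·1954 + 263
1954 = 7·263 + 113
263 = 2·113 + 37
113 = 3·37 + 2
37 = 18·2 + 1
2 = 2·1 + 0
gcd = 1, so the inverse exists. Back-substitute:
1 = 37 − 18·2
1 = −18·113 + 55·37
1 = 55·263 − 128·113
1 = −128·1954 + 951·263
1 = 951·4171 − 2030·1954
1 = −2030·14467 + 7041·4171
1 = 7041·33105 − 16112·14467
1 = −16112·146887 + 71489·33105
So 33105·71489 ≡ 1 (mod 146887).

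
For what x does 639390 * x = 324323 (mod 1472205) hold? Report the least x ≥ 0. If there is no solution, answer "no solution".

no solution

gcd(639390, 1472205):
1472205 = 2*639390 + 193425
639390 = 3*193425 + 59115
193425 = 3*59115 + 16080
59115 = 3*16080 + 10875
16080 = 1*10875 + 5205
10875 = 2*5205 + 465
5205 = 11*465 + 90
465 = 5*90 + 15
90 = 6*15 + 0
gcd = 15, but 15 ∤ 324323, so the congruence has no solution.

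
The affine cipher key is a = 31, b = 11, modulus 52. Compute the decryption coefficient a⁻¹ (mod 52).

Extended Euclidean algorithm:
52 = 1·31 + 21
31 = 1·21 + 10
21 = 2·10 + 1
10 = 10·1 + 0
Since gcd(31, 52) = 1, back-substitute to write 1 as a combination:
1 = 21 − 2·10
1 = −2·31 + 3·21
1 = 3·52 − 5·31
Hence 31⁻¹ ≡ -5 ≡ 47 (mod 52).

47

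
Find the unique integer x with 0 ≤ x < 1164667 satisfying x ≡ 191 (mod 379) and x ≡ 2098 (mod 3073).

Write x = 191 + 379·k. Then 379·k ≡ 2098 − 191 ≡ 1907 (mod 3073).
Need 379⁻¹ mod 3073. Extended Euclid on (3073, 379):
3073 = 8×379 + 41
379 = 9×41 + 10
41 = 4×10 + 1
10 = 10×1 + 0
Back-substitute:
1 = 41 − 4·10
1 = −4·379 + 37·41
1 = 37·3073 − 300·379
379⁻¹ ≡ 2773 (mod 3073), so k ≡ 2773·1907 ≡ 2551 (mod 3073).
x = 191 + 379·2551 = 967020.

967020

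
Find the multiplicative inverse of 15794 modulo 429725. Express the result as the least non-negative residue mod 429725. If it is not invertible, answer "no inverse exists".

Apply the Euclidean algorithm to 429725 and 15794:
429725 = 27*15794 + 3287
15794 = 4*3287 + 2646
3287 = 1*2646 + 641
2646 = 4*641 + 82
641 = 7*82 + 67
82 = 1*67 + 15
67 = 4*15 + 7
15 = 2*7 + 1
7 = 7*1 + 0
gcd = 1, so the inverse exists. Back-substitute:
1 = 15 − 2·7
1 = −2·67 + 9·15
1 = 9·82 − 11·67
1 = −11·641 + 86·82
1 = 86·2646 − 355·641
1 = −355·3287 + 441·2646
1 = 441·15794 − 2119·3287
1 = −2119·429725 + 57654·15794
So 15794·57654 ≡ 1 (mod 429725).

57654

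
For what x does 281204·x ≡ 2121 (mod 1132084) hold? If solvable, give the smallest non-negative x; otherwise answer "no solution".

gcd(281204, 1132084):
1132084 = 4*281204 + 7268
281204 = 38*7268 + 5020
7268 = 1*5020 + 2248
5020 = 2*2248 + 524
2248 = 4*524 + 152
524 = 3*152 + 68
152 = 2*68 + 16
68 = 4*16 + 4
16 = 4*4 + 0
gcd = 4, but 4 ∤ 2121, so the congruence has no solution.

no solution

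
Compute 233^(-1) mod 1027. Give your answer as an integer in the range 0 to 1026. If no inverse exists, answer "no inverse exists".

Apply the Euclidean algorithm to 1027 and 233:
1027 = 4*233 + 95
233 = 2*95 + 43
95 = 2*43 + 9
43 = 4*9 + 7
9 = 1*7 + 2
7 = 3*2 + 1
2 = 2*1 + 0
The gcd is 1. Working backward:
1 = 7 − 3·2
1 = −3·9 + 4·7
1 = 4·43 − 19·9
1 = −19·95 + 42·43
1 = 42·233 − 103·95
1 = −103·1027 + 454·233
So 233·454 ≡ 1 (mod 1027).

454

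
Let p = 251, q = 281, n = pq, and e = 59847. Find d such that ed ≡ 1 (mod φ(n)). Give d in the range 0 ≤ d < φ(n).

34183

φ(n) = (p−1)(q−1) = 250·280 = 70000.
Need d with 59847·d ≡ 1 (mod 70000). Apply the extended Euclidean algorithm:
70000 = 1*59847 + 10153
59847 = 5*10153 + 9082
10153 = 1*9082 + 1071
9082 = 8*1071 + 514
1071 = 2*514 + 43
514 = 11*43 + 41
43 = 1*41 + 2
41 = 20*2 + 1
2 = 2*1 + 0
Back-substitute:
1 = 41 − 20·2
1 = −20·43 + 21·41
1 = 21·514 − 251·43
1 = −251·1071 + 523·514
1 = 523·9082 − 4435·1071
1 = −4435·10153 + 4958·9082
1 = 4958·59847 − 29225·10153
1 = −29225·70000 + 34183·59847
So 59847·34183 ≡ 1 (mod 70000), hence d = 34183.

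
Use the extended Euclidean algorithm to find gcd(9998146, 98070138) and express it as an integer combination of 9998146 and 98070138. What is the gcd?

Apply Euclid's algorithm to 98070138 and 9998146:
98070138 = 9·9998146 + 8086824
9998146 = 1·8086824 + 1911322
8086824 = 4·1911322 + 441536
1911322 = 4·441536 + 145178
441536 = 3·145178 + 6002
145178 = 24·6002 + 1130
6002 = 5·1130 + 352
1130 = 3·352 + 74
352 = 4·74 + 56
74 = 1·56 + 18
56 = 3·18 + 2
18 = 9·2 + 0
gcd(9998146, 98070138) = 2.
Working backward:
2 = 56 − 3·18
2 = −3·74 + 4·56
2 = 4·352 − 19·74
2 = −19·1130 + 61·352
2 = 61·6002 − 324·1130
2 = −324·145178 + 7837·6002
2 = 7837·441536 − 23835·145178
2 = −23835·1911322 + 103177·441536
2 = 103177·8086824 − 436543·1911322
2 = −436543·9998146 + 539720·8086824
2 = 539720·98070138 − 5294023·9998146
So 2 = (539720)·98070138 + (-5294023)·9998146.

2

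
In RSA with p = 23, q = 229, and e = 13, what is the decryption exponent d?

2701

φ(n) = (p−1)(q−1) = 22·228 = 5016.
Need d with 13·d ≡ 1 (mod 5016). Apply the extended Euclidean algorithm:
5016 = 385·13 + 11
13 = 1·11 + 2
11 = 5·2 + 1
2 = 2·1 + 0
Back-substitute:
1 = 11 − 5·2
1 = −5·13 + 6·11
1 = 6·5016 − 2315·13
So 13·(-2315) ≡ 1 (mod 5016), hence d ≡ -2315 ≡ 2701 (mod 5016).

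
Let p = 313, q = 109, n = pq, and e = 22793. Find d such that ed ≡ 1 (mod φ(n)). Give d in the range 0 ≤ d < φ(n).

φ(n) = (p−1)(q−1) = 312·108 = 33696.
Need d with 22793·d ≡ 1 (mod 33696). Apply the extended Euclidean algorithm:
33696 = 1*22793 + 10903
22793 = 2*10903 + 987
10903 = 11*987 + 46
987 = 21*46 + 21
46 = 2*21 + 4
21 = 5*4 + 1
4 = 4*1 + 0
Back-substitute:
1 = 21 − 5·4
1 = −5·46 + 11·21
1 = 11·987 − 236·46
1 = −236·10903 + 2607·987
1 = 2607·22793 − 5450·10903
1 = −5450·33696 + 8057·22793
So 22793·8057 ≡ 1 (mod 33696), hence d = 8057.

8057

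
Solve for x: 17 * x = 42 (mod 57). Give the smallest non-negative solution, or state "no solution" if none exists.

36

First find gcd(17, 57):
57 = 3*17 + 6
17 = 2*6 + 5
6 = 1*5 + 1
5 = 5*1 + 0
gcd = 1, so a unique solution mod 57 exists.
Back-substitute for the Bézout coefficients:
1 = 6 − 5
1 = −17 + 3·6
1 = 3·57 − 10·17
So 17·(-10) ≡ 1 (mod 57), giving 17⁻¹ ≡ 47.
x ≡ 17⁻¹·42 ≡ 47·42 ≡ 36 (mod 57).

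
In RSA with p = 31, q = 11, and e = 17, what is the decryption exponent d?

φ(n) = (p−1)(q−1) = 30·10 = 300.
Need d with 17·d ≡ 1 (mod 300). Apply the extended Euclidean algorithm:
300 = 17×17 + 11
17 = 1×11 + 6
11 = 1×6 + 5
6 = 1×5 + 1
5 = 5×1 + 0
Back-substitute:
1 = 6 − 5
1 = −11 + 2·6
1 = 2·17 − 3·11
1 = −3·300 + 53·17
So 17·53 ≡ 1 (mod 300), hence d = 53.

53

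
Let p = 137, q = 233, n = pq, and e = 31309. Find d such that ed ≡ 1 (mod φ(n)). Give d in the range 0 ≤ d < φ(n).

27397

φ(n) = (p−1)(q−1) = 136·232 = 31552.
Need d with 31309·d ≡ 1 (mod 31552). Apply the extended Euclidean algorithm:
31552 = 1*31309 + 243
31309 = 128*243 + 205
243 = 1*205 + 38
205 = 5*38 + 15
38 = 2*15 + 8
15 = 1*8 + 7
8 = 1*7 + 1
7 = 7*1 + 0
Back-substitute:
1 = 8 − 7
1 = −15 + 2·8
1 = 2·38 − 5·15
1 = −5·205 + 27·38
1 = 27·243 − 32·205
1 = −32·31309 + 4123·243
1 = 4123·31552 − 4155·31309
So 31309·(-4155) ≡ 1 (mod 31552), hence d ≡ -4155 ≡ 27397 (mod 31552).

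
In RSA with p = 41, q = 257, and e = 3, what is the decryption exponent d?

6827

φ(n) = (p−1)(q−1) = 40·256 = 10240.
Need d with 3·d ≡ 1 (mod 10240). Apply the extended Euclidean algorithm:
10240 = 3413×3 + 1
3 = 3×1 + 0
Back-substitute:
1 = 10240 − 3413·3
So 3·(-3413) ≡ 1 (mod 10240), hence d ≡ -3413 ≡ 6827 (mod 10240).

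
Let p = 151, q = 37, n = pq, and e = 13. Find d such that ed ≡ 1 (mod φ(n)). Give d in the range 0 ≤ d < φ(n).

2077

φ(n) = (p−1)(q−1) = 150·36 = 5400.
Need d with 13·d ≡ 1 (mod 5400). Apply the extended Euclidean algorithm:
5400 = 415*13 + 5
13 = 2*5 + 3
5 = 1*3 + 2
3 = 1*2 + 1
2 = 2*1 + 0
Back-substitute:
1 = 3 − 2
1 = −5 + 2·3
1 = 2·13 − 5·5
1 = −5·5400 + 2077·13
So 13·2077 ≡ 1 (mod 5400), hence d = 2077.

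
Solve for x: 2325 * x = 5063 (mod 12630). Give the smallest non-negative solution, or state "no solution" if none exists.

no solution

gcd(2325, 12630):
12630 = 5×2325 + 1005
2325 = 2×1005 + 315
1005 = 3×315 + 60
315 = 5×60 + 15
60 = 4×15 + 0
gcd = 15, but 15 ∤ 5063, so the congruence has no solution.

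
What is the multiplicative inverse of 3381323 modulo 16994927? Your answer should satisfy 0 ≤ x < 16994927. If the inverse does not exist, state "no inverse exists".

Run Euclid on (16994927, 3381323):
16994927 = 5*3381323 + 88312
3381323 = 38*88312 + 25467
88312 = 3*25467 + 11911
25467 = 2*11911 + 1645
11911 = 7*1645 + 396
1645 = 4*396 + 61
396 = 6*61 + 30
61 = 2*30 + 1
30 = 30*1 + 0
gcd = 1, so the inverse exists. Back-substitute:
1 = 61 − 2·30
1 = −2·396 + 13·61
1 = 13·1645 − 54·396
1 = −54·11911 + 391·1645
1 = 391·25467 − 836·11911
1 = −836·88312 + 2899·25467
1 = 2899·3381323 − 110998·88312
1 = −110998·16994927 + 557889·3381323
So 3381323·557889 ≡ 1 (mod 16994927).

557889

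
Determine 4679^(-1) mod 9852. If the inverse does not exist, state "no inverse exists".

gcd(9852, 4679) by repeated division:
9852 = 2*4679 + 494
4679 = 9*494 + 233
494 = 2*233 + 28
233 = 8*28 + 9
28 = 3*9 + 1
9 = 9*1 + 0
Since gcd(4679, 9852) = 1, back-substitute to write 1 as a combination:
1 = 28 − 3·9
1 = −3·233 + 25·28
1 = 25·494 − 53·233
1 = −53·4679 + 502·494
1 = 502·9852 − 1057·4679
Hence 4679⁻¹ ≡ -1057 ≡ 8795 (mod 9852).

8795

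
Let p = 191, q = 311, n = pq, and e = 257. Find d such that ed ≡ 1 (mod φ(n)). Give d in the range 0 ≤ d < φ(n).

φ(n) = (p−1)(q−1) = 190·310 = 58900.
Need d with 257·d ≡ 1 (mod 58900). Apply the extended Euclidean algorithm:
58900 = 229×257 + 47
257 = 5×47 + 22
47 = 2×22 + 3
22 = 7×3 + 1
3 = 3×1 + 0
Back-substitute:
1 = 22 − 7·3
1 = −7·47 + 15·22
1 = 15·257 − 82·47
1 = −82·58900 + 18793·257
So 257·18793 ≡ 1 (mod 58900), hence d = 18793.

18793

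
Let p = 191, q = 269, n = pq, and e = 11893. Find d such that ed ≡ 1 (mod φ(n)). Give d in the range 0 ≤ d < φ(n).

φ(n) = (p−1)(q−1) = 190·268 = 50920.
Need d with 11893·d ≡ 1 (mod 50920). Apply the extended Euclidean algorithm:
50920 = 4·11893 + 3348
11893 = 3·3348 + 1849
3348 = 1·1849 + 1499
1849 = 1·1499 + 350
1499 = 4·350 + 99
350 = 3·99 + 53
99 = 1·53 + 46
53 = 1·46 + 7
46 = 6·7 + 4
7 = 1·4 + 3
4 = 1·3 + 1
3 = 3·1 + 0
Back-substitute:
1 = 4 − 3
1 = −7 + 2·4
1 = 2·46 − 13·7
1 = −13·53 + 15·46
1 = 15·99 − 28·53
1 = −28·350 + 99·99
1 = 99·1499 − 424·350
1 = −424·1849 + 523·1499
1 = 523·3348 − 947·1849
1 = −947·11893 + 3364·3348
1 = 3364·50920 − 14403·11893
So 11893·(-14403) ≡ 1 (mod 50920), hence d ≡ -14403 ≡ 36517 (mod 50920).

36517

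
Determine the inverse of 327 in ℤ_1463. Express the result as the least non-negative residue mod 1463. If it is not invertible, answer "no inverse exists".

Run Euclid on (1463, 327):
1463 = 4*327 + 155
327 = 2*155 + 17
155 = 9*17 + 2
17 = 8*2 + 1
2 = 2*1 + 0
gcd = 1, so the inverse exists. Back-substitute:
1 = 17 − 8·2
1 = −8·155 + 73·17
1 = 73·327 − 154·155
1 = −154·1463 + 689·327
So 327·689 ≡ 1 (mod 1463).

689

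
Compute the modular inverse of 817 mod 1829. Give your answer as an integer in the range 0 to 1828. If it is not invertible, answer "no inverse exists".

544

gcd(1829, 817) by repeated division:
1829 = 2*817 + 195
817 = 4*195 + 37
195 = 5*37 + 10
37 = 3*10 + 7
10 = 1*7 + 3
7 = 2*3 + 1
3 = 3*1 + 0
gcd = 1, so the inverse exists. Back-substitute:
1 = 7 − 2·3
1 = −2·10 + 3·7
1 = 3·37 − 11·10
1 = −11·195 + 58·37
1 = 58·817 − 243·195
1 = −243·1829 + 544·817
So 817·544 ≡ 1 (mod 1829).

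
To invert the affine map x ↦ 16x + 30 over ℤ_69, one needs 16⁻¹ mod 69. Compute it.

13

gcd(69, 16) by repeated division:
69 = 4·16 + 5
16 = 3·5 + 1
5 = 5·1 + 0
gcd = 1, so the inverse exists. Back-substitute:
1 = 16 − 3·5
1 = −3·69 + 13·16
So 16·13 ≡ 1 (mod 69).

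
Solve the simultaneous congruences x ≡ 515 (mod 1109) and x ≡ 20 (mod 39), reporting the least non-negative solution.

Write x = 515 + 1109·k. Then 1109·k ≡ 20 − 515 ≡ 12 (mod 39).
Need 1109⁻¹ mod 39. Extended Euclid on (39, 17):
39 = 2×17 + 5
17 = 3×5 + 2
5 = 2×2 + 1
2 = 2×1 + 0
Back-substitute:
1 = 5 − 2·2
1 = −2·17 + 7·5
1 = 7·39 − 16·17
1109⁻¹ ≡ 23 (mod 39), so k ≡ 23·12 ≡ 3 (mod 39).
x = 515 + 1109·3 = 3842.

3842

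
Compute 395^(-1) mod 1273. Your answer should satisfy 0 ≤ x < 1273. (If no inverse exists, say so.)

gcd(1273, 395) by repeated division:
1273 = 3·395 + 88
395 = 4·88 + 43
88 = 2·43 + 2
43 = 21·2 + 1
2 = 2·1 + 0
The gcd is 1. Working backward:
1 = 43 − 21·2
1 = −21·88 + 43·43
1 = 43·395 − 193·88
1 = −193·1273 + 622·395
So 395·622 ≡ 1 (mod 1273).

622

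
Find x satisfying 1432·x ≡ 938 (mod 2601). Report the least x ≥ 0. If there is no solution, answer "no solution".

2351

First find gcd(1432, 2601):
2601 = 1×1432 + 1169
1432 = 1×1169 + 263
1169 = 4×263 + 117
263 = 2×117 + 29
117 = 4×29 + 1
29 = 29×1 + 0
gcd = 1, so a unique solution mod 2601 exists.
Back-substitute for the Bézout coefficients:
1 = 117 − 4·29
1 = −4·263 + 9·117
1 = 9·1169 − 40·263
1 = −40·1432 + 49·1169
1 = 49·2601 − 89·1432
So 1432·(-89) ≡ 1 (mod 2601), giving 1432⁻¹ ≡ 2512.
x ≡ 1432⁻¹·938 ≡ 2512·938 ≡ 2351 (mod 2601).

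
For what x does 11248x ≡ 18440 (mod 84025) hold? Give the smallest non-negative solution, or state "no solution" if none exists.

74405

First find gcd(11248, 84025):
84025 = 7×11248 + 5289
11248 = 2×5289 + 670
5289 = 7×670 + 599
670 = 1×599 + 71
599 = 8×71 + 31
71 = 2×31 + 9
31 = 3×9 + 4
9 = 2×4 + 1
4 = 4×1 + 0
gcd = 1, so a unique solution mod 84025 exists.
Back-substitute for the Bézout coefficients:
1 = 9 − 2·4
1 = −2·31 + 7·9
1 = 7·71 − 16·31
1 = −16·599 + 135·71
1 = 135·670 − 151·599
1 = −151·5289 + 1192·670
1 = 1192·11248 − 2535·5289
1 = −2535·84025 + 18937·11248
So 11248·(18937) ≡ 1 (mod 84025), giving 11248⁻¹ ≡ 18937.
x ≡ 11248⁻¹·18440 ≡ 18937·18440 ≡ 74405 (mod 84025).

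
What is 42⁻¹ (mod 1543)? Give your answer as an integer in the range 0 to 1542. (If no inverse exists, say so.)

Run Euclid on (1543, 42):
1543 = 36·42 + 31
42 = 1·31 + 11
31 = 2·11 + 9
11 = 1·9 + 2
9 = 4·2 + 1
2 = 2·1 + 0
Since gcd(42, 1543) = 1, back-substitute to write 1 as a combination:
1 = 9 − 4·2
1 = −4·11 + 5·9
1 = 5·31 − 14·11
1 = −14·42 + 19·31
1 = 19·1543 − 698·42
Hence 42⁻¹ ≡ -698 ≡ 845 (mod 1543).

845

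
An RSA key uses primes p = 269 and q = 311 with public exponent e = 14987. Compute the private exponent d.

φ(n) = (p−1)(q−1) = 268·310 = 83080.
Need d with 14987·d ≡ 1 (mod 83080). Apply the extended Euclidean algorithm:
83080 = 5×14987 + 8145
14987 = 1×8145 + 6842
8145 = 1×6842 + 1303
6842 = 5×1303 + 327
1303 = 3×327 + 322
327 = 1×322 + 5
322 = 64×5 + 2
5 = 2×2 + 1
2 = 2×1 + 0
Back-substitute:
1 = 5 − 2·2
1 = −2·322 + 129·5
1 = 129·327 − 131·322
1 = −131·1303 + 522·327
1 = 522·6842 − 2741·1303
1 = −2741·8145 + 3263·6842
1 = 3263·14987 − 6004·8145
1 = −6004·83080 + 33283·14987
So 14987·33283 ≡ 1 (mod 83080), hence d = 33283.

33283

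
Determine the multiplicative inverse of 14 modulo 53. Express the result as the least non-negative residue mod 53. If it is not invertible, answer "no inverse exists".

19

Apply the Euclidean algorithm to 53 and 14:
53 = 3*14 + 11
14 = 1*11 + 3
11 = 3*3 + 2
3 = 1*2 + 1
2 = 2*1 + 0
gcd = 1, so the inverse exists. Back-substitute:
1 = 3 − 2
1 = −11 + 4·3
1 = 4·14 − 5·11
1 = −5·53 + 19·14
So 14·19 ≡ 1 (mod 53).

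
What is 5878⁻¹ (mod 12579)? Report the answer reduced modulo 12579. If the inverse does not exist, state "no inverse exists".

Extended Euclidean algorithm:
12579 = 2×5878 + 823
5878 = 7×823 + 117
823 = 7×117 + 4
117 = 29×4 + 1
4 = 4×1 + 0
Since gcd(5878, 12579) = 1, back-substitute to write 1 as a combination:
1 = 117 − 29·4
1 = −29·823 + 204·117
1 = 204·5878 − 1457·823
1 = −1457·12579 + 3118·5878
So 5878·3118 ≡ 1 (mod 12579).

3118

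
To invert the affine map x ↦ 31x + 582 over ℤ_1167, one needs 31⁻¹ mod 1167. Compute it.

640

Run Euclid on (1167, 31):
1167 = 37*31 + 20
31 = 1*20 + 11
20 = 1*11 + 9
11 = 1*9 + 2
9 = 4*2 + 1
2 = 2*1 + 0
gcd = 1, so the inverse exists. Back-substitute:
1 = 9 − 4·2
1 = −4·11 + 5·9
1 = 5·20 − 9·11
1 = −9·31 + 14·20
1 = 14·1167 − 527·31
Thus 31·(-527) ≡ 1 (mod 1167); reducing, -527 mod 1167 = 640.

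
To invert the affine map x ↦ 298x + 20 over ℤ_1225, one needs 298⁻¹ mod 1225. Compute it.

Apply the Euclidean algorithm to 1225 and 298:
1225 = 4*298 + 33
298 = 9*33 + 1
33 = 33*1 + 0
The gcd is 1. Working backward:
1 = 298 − 9·33
1 = −9·1225 + 37·298
So 298·37 ≡ 1 (mod 1225).

37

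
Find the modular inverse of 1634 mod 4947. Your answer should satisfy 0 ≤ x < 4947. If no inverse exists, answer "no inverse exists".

3188

Run Euclid on (4947, 1634):
4947 = 3×1634 + 45
1634 = 36×45 + 14
45 = 3×14 + 3
14 = 4×3 + 2
3 = 1×2 + 1
2 = 2×1 + 0
gcd = 1, so the inverse exists. Back-substitute:
1 = 3 − 2
1 = −14 + 5·3
1 = 5·45 − 16·14
1 = −16·1634 + 581·45
1 = 581·4947 − 1759·1634
So 1634·(-1759) ≡ 1 (mod 4947), and -1759 ≡ 3188 (mod 4947).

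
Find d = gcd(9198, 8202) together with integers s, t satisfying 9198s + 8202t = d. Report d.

Euclidean algorithm:
9198 = 1·8202 + 996
8202 = 8·996 + 234
996 = 4·234 + 60
234 = 3·60 + 54
60 = 1·54 + 6
54 = 9·6 + 0
gcd(9198, 8202) = 6.
Working backward:
6 = 60 − 54
6 = −234 + 4·60
6 = 4·996 − 17·234
6 = −17·8202 + 140·996
6 = 140·9198 − 157·8202
So 6 = (140)·9198 + (-157)·8202.

6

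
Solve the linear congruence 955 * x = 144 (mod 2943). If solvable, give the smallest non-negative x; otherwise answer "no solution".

900

First find gcd(955, 2943):
2943 = 3×955 + 78
955 = 12×78 + 19
78 = 4×19 + 2
19 = 9×2 + 1
2 = 2×1 + 0
gcd = 1, so a unique solution mod 2943 exists.
Back-substitute for the Bézout coefficients:
1 = 19 − 9·2
1 = −9·78 + 37·19
1 = 37·955 − 453·78
1 = −453·2943 + 1396·955
So 955·(1396) ≡ 1 (mod 2943), giving 955⁻¹ ≡ 1396.
x ≡ 955⁻¹·144 ≡ 1396·144 ≡ 900 (mod 2943).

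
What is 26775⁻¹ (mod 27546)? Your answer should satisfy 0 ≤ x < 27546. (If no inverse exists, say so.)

Compute gcd(26775, 27546):
27546 = 1*26775 + 771
26775 = 34*771 + 561
771 = 1*561 + 210
561 = 2*210 + 141
210 = 1*141 + 69
141 = 2*69 + 3
69 = 23*3 + 0
Since gcd = 3 > 1, 26775 is not a unit mod 27546.

no inverse exists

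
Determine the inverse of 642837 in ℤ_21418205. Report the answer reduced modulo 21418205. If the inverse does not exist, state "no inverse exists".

14791338

Apply the Euclidean algorithm to 21418205 and 642837:
21418205 = 33*642837 + 204584
642837 = 3*204584 + 29085
204584 = 7*29085 + 989
29085 = 29*989 + 404
989 = 2*404 + 181
404 = 2*181 + 42
181 = 4*42 + 13
42 = 3*13 + 3
13 = 4*3 + 1
3 = 3*1 + 0
gcd = 1, so the inverse exists. Back-substitute:
1 = 13 − 4·3
1 = −4·42 + 13·13
1 = 13·181 − 56·42
1 = −56·404 + 125·181
1 = 125·989 − 306·404
1 = −306·29085 + 8999·989
1 = 8999·204584 − 63299·29085
1 = −63299·642837 + 198896·204584
1 = 198896·21418205 − 6626867·642837
So 642837·(-6626867) ≡ 1 (mod 21418205), and -6626867 ≡ 14791338 (mod 21418205).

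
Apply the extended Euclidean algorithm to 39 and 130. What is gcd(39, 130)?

Repeated division:
130 = 3*39 + 13
39 = 3*13 + 0
gcd(39, 130) = 13.
Express as a combination:
13 = 130 − 3·39
So 13 = (1)·130 + (-3)·39.

13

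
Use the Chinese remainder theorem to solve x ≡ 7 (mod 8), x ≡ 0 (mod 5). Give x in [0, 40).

Write x = 7 + 8·k. Then 8·k ≡ 0 − 7 ≡ 3 (mod 5).
Need 8⁻¹ mod 5. Extended Euclid on (5, 3):
5 = 1×3 + 2
3 = 1×2 + 1
2 = 2×1 + 0
Back-substitute:
1 = 3 − 2
1 = −5 + 2·3
8⁻¹ ≡ 2 (mod 5), so k ≡ 2·3 ≡ 1 (mod 5).
x = 7 + 8·1 = 15.

15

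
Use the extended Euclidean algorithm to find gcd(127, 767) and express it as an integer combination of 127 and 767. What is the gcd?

1

Apply Euclid's algorithm to 767 and 127:
767 = 6×127 + 5
127 = 25×5 + 2
5 = 2×2 + 1
2 = 2×1 + 0
gcd(127, 767) = 1.
Back-substituting:
1 = 5 − 2·2
1 = −2·127 + 51·5
1 = 51·767 − 308·127
So 1 = (51)·767 + (-308)·127.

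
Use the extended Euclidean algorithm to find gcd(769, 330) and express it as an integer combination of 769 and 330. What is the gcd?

1

Euclidean algorithm:
769 = 2·330 + 109
330 = 3·109 + 3
109 = 36·3 + 1
3 = 3·1 + 0
gcd(769, 330) = 1.
Back-substituting:
1 = 109 − 36·3
1 = −36·330 + 109·109
1 = 109·769 − 254·330
So 1 = (109)·769 + (-254)·330.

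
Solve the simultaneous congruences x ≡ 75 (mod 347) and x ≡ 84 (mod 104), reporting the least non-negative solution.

9444

Write x = 75 + 347·k. Then 347·k ≡ 84 − 75 ≡ 9 (mod 104).
Need 347⁻¹ mod 104. Extended Euclid on (104, 35):
104 = 2*35 + 34
35 = 1*34 + 1
34 = 34*1 + 0
Back-substitute:
1 = 35 − 34
1 = −104 + 3·35
347⁻¹ ≡ 3 (mod 104), so k ≡ 3·9 ≡ 27 (mod 104).
x = 75 + 347·27 = 9444.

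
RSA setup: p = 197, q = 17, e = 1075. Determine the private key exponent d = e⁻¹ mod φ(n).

φ(n) = (p−1)(q−1) = 196·16 = 3136.
Need d with 1075·d ≡ 1 (mod 3136). Apply the extended Euclidean algorithm:
3136 = 2·1075 + 986
1075 = 1·986 + 89
986 = 11·89 + 7
89 = 12·7 + 5
7 = 1·5 + 2
5 = 2·2 + 1
2 = 2·1 + 0
Back-substitute:
1 = 5 − 2·2
1 = −2·7 + 3·5
1 = 3·89 − 38·7
1 = −38·986 + 421·89
1 = 421·1075 − 459·986
1 = −459·3136 + 1339·1075
So 1075·1339 ≡ 1 (mod 3136), hence d = 1339.

1339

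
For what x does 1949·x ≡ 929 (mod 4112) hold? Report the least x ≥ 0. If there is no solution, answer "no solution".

First find gcd(1949, 4112):
4112 = 2×1949 + 214
1949 = 9×214 + 23
214 = 9×23 + 7
23 = 3×7 + 2
7 = 3×2 + 1
2 = 2×1 + 0
gcd = 1, so a unique solution mod 4112 exists.
Back-substitute for the Bézout coefficients:
1 = 7 − 3·2
1 = −3·23 + 10·7
1 = 10·214 − 93·23
1 = −93·1949 + 847·214
1 = 847·4112 − 1787·1949
So 1949·(-1787) ≡ 1 (mod 4112), giving 1949⁻¹ ≡ 2325.
x ≡ 1949⁻¹·929 ≡ 2325·929 ≡ 1125 (mod 4112).

1125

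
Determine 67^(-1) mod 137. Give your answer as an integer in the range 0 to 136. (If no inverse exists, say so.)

gcd(137, 67) by repeated division:
137 = 2·67 + 3
67 = 22·3 + 1
3 = 3·1 + 0
Since gcd(67, 137) = 1, back-substitute to write 1 as a combination:
1 = 67 − 22·3
1 = −22·137 + 45·67
So 67·45 ≡ 1 (mod 137).

45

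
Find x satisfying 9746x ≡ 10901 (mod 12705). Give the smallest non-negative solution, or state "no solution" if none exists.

211

First find gcd(9746, 12705):
12705 = 1·9746 + 2959
9746 = 3·2959 + 869
2959 = 3·869 + 352
869 = 2·352 + 165
352 = 2·165 + 22
165 = 7·22 + 11
22 = 2·11 + 0
gcd = 11 and 11 | 10901, so solutions exist. Divide through by 11: 886x ≡ 991 (mod 1155).
Now find 886⁻¹ mod 1155:
1155 = 1·886 + 269
886 = 3·269 + 79
269 = 3·79 + 32
79 = 2·32 + 15
32 = 2·15 + 2
15 = 7·2 + 1
2 = 2·1 + 0
Back-substitute:
1 = 15 − 7·2
1 = −7·32 + 15·15
1 = 15·79 − 37·32
1 = −37·269 + 126·79
1 = 126·886 − 415·269
1 = −415·1155 + 541·886
So 886⁻¹ ≡ 541 (mod 1155).
Then x ≡ 541·991 ≡ 211 (mod 1155); the smallest non-negative solution is x = 211.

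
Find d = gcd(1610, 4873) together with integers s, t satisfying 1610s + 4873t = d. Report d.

Repeated division:
4873 = 3×1610 + 43
1610 = 37×43 + 19
43 = 2×19 + 5
19 = 3×5 + 4
5 = 1×4 + 1
4 = 4×1 + 0
gcd(1610, 4873) = 1.
Working backward:
1 = 5 − 4
1 = −19 + 4·5
1 = 4·43 − 9·19
1 = −9·1610 + 337·43
1 = 337·4873 − 1020·1610
So 1 = (337)·4873 + (-1020)·1610.

1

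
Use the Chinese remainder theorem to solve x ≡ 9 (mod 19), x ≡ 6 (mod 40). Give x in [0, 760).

Write x = 9 + 19·k. Then 19·k ≡ 6 − 9 ≡ 37 (mod 40).
Need 19⁻¹ mod 40. Extended Euclid on (40, 19):
40 = 2·19 + 2
19 = 9·2 + 1
2 = 2·1 + 0
Back-substitute:
1 = 19 − 9·2
1 = −9·40 + 19·19
19⁻¹ ≡ 19 (mod 40), so k ≡ 19·37 ≡ 23 (mod 40).
x = 9 + 19·23 = 446.

446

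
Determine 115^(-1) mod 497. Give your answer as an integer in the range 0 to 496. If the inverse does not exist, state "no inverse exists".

376

Apply the Euclidean algorithm to 497 and 115:
497 = 4·115 + 37
115 = 3·37 + 4
37 = 9·4 + 1
4 = 4·1 + 0
gcd = 1, so the inverse exists. Back-substitute:
1 = 37 − 9·4
1 = −9·115 + 28·37
1 = 28·497 − 121·115
So 115·(-121) ≡ 1 (mod 497), and -121 ≡ 376 (mod 497).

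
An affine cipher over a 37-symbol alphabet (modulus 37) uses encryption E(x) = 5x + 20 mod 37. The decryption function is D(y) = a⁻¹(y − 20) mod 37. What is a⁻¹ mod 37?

gcd(37, 5) by repeated division:
37 = 7×5 + 2
5 = 2×2 + 1
2 = 2×1 + 0
The gcd is 1. Working backward:
1 = 5 − 2·2
1 = −2·37 + 15·5
So 5·15 ≡ 1 (mod 37).

15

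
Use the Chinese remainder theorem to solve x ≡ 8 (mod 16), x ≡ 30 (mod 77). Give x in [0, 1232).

184

Write x = 8 + 16·k. Then 16·k ≡ 30 − 8 ≡ 22 (mod 77).
Need 16⁻¹ mod 77. Extended Euclid on (77, 16):
77 = 4·16 + 13
16 = 1·13 + 3
13 = 4·3 + 1
3 = 3·1 + 0
Back-substitute:
1 = 13 − 4·3
1 = −4·16 + 5·13
1 = 5·77 − 24·16
16⁻¹ ≡ 53 (mod 77), so k ≡ 53·22 ≡ 11 (mod 77).
x = 8 + 16·11 = 184.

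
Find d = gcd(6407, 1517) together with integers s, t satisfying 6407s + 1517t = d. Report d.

Euclidean algorithm:
6407 = 4×1517 + 339
1517 = 4×339 + 161
339 = 2×161 + 17
161 = 9×17 + 8
17 = 2×8 + 1
8 = 8×1 + 0
gcd(6407, 1517) = 1.
Working backward:
1 = 17 − 2·8
1 = −2·161 + 19·17
1 = 19·339 − 40·161
1 = −40·1517 + 179·339
1 = 179·6407 − 756·1517
So 1 = (179)·6407 + (-756)·1517.

1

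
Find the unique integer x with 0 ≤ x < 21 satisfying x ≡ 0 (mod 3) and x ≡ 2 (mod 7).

9

Write x = 0 + 3·k. Then 3·k ≡ 2 − 0 ≡ 2 (mod 7).
Need 3⁻¹ mod 7. Extended Euclid on (7, 3):
7 = 2·3 + 1
3 = 3·1 + 0
Back-substitute:
1 = 7 − 2·3
3⁻¹ ≡ 5 (mod 7), so k ≡ 5·2 ≡ 3 (mod 7).
x = 0 + 3·3 = 9.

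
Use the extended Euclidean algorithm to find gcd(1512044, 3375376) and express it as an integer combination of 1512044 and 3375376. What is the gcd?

4

Euclidean algorithm:
3375376 = 2×1512044 + 351288
1512044 = 4×351288 + 106892
351288 = 3×106892 + 30612
106892 = 3×30612 + 15056
30612 = 2×15056 + 500
15056 = 30×500 + 56
500 = 8×56 + 52
56 = 1×52 + 4
52 = 13×4 + 0
gcd(1512044, 3375376) = 4.
Back-substituting:
4 = 56 − 52
4 = −500 + 9·56
4 = 9·15056 − 271·500
4 = −271·30612 + 551·15056
4 = 551·106892 − 1924·30612
4 = −1924·351288 + 6323·106892
4 = 6323·1512044 − 27216·351288
4 = −27216·3375376 + 60755·1512044
So 4 = (-27216)·3375376 + (60755)·1512044.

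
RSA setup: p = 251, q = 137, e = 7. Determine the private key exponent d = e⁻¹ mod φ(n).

φ(n) = (p−1)(q−1) = 250·136 = 34000.
Need d with 7·d ≡ 1 (mod 34000). Apply the extended Euclidean algorithm:
34000 = 4857·7 + 1
7 = 7·1 + 0
Back-substitute:
1 = 34000 − 4857·7
So 7·(-4857) ≡ 1 (mod 34000), hence d ≡ -4857 ≡ 29143 (mod 34000).

29143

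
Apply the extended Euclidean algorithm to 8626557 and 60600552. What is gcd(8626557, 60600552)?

Repeated division:
60600552 = 7·8626557 + 214653
8626557 = 40·214653 + 40437
214653 = 5·40437 + 12468
40437 = 3·12468 + 3033
12468 = 4·3033 + 336
3033 = 9·336 + 9
336 = 37·9 + 3
9 = 3·3 + 0
gcd(8626557, 60600552) = 3.
Back-substituting:
3 = 336 − 37·9
3 = −37·3033 + 334·336
3 = 334·12468 − 1373·3033
3 = −1373·40437 + 4453·12468
3 = 4453·214653 − 23638·40437
3 = −23638·8626557 + 949973·214653
3 = 949973·60600552 − 6673449·8626557
So 3 = (949973)·60600552 + (-6673449)·8626557.

3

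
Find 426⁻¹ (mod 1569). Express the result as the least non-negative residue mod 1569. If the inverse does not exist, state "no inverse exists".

no inverse exists

Compute gcd(426, 1569):
1569 = 3·426 + 291
426 = 1·291 + 135
291 = 2·135 + 21
135 = 6·21 + 9
21 = 2·9 + 3
9 = 3·3 + 0
The gcd is 3, not 1, hence no inverse exists.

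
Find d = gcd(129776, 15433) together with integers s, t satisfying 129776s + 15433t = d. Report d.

Apply Euclid's algorithm to 129776 and 15433:
129776 = 8*15433 + 6312
15433 = 2*6312 + 2809
6312 = 2*2809 + 694
2809 = 4*694 + 33
694 = 21*33 + 1
33 = 33*1 + 0
gcd(129776, 15433) = 1.
Back-substituting:
1 = 694 − 21·33
1 = −21·2809 + 85·694
1 = 85·6312 − 191·2809
1 = −191·15433 + 467·6312
1 = 467·129776 − 3927·15433
So 1 = (467)·129776 + (-3927)·15433.

1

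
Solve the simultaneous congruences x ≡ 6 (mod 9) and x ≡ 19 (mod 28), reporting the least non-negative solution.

159

Write x = 6 + 9·k. Then 9·k ≡ 19 − 6 ≡ 13 (mod 28).
Need 9⁻¹ mod 28. Extended Euclid on (28, 9):
28 = 3·9 + 1
9 = 9·1 + 0
Back-substitute:
1 = 28 − 3·9
9⁻¹ ≡ 25 (mod 28), so k ≡ 25·13 ≡ 17 (mod 28).
x = 6 + 9·17 = 159.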